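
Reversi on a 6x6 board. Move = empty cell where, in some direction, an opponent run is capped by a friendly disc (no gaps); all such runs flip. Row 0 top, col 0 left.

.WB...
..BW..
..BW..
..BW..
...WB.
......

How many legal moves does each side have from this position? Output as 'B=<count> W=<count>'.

-- B to move --
(0,0): flips 1 -> legal
(0,3): no bracket -> illegal
(0,4): flips 1 -> legal
(1,0): no bracket -> illegal
(1,1): no bracket -> illegal
(1,4): flips 2 -> legal
(2,4): flips 2 -> legal
(3,4): flips 2 -> legal
(4,2): flips 1 -> legal
(5,2): no bracket -> illegal
(5,3): no bracket -> illegal
(5,4): flips 1 -> legal
B mobility = 7
-- W to move --
(0,3): flips 1 -> legal
(1,1): flips 2 -> legal
(2,1): flips 2 -> legal
(3,1): flips 2 -> legal
(3,4): no bracket -> illegal
(3,5): no bracket -> illegal
(4,1): flips 1 -> legal
(4,2): no bracket -> illegal
(4,5): flips 1 -> legal
(5,3): no bracket -> illegal
(5,4): no bracket -> illegal
(5,5): flips 1 -> legal
W mobility = 7

Answer: B=7 W=7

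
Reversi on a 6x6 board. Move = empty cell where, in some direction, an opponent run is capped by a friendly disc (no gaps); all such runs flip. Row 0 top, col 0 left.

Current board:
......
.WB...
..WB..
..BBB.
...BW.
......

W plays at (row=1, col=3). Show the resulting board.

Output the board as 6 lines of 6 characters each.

Place W at (1,3); scan 8 dirs for brackets.
Dir NW: first cell '.' (not opp) -> no flip
Dir N: first cell '.' (not opp) -> no flip
Dir NE: first cell '.' (not opp) -> no flip
Dir W: opp run (1,2) capped by W -> flip
Dir E: first cell '.' (not opp) -> no flip
Dir SW: first cell 'W' (not opp) -> no flip
Dir S: opp run (2,3) (3,3) (4,3), next='.' -> no flip
Dir SE: first cell '.' (not opp) -> no flip
All flips: (1,2)

Answer: ......
.WWW..
..WB..
..BBB.
...BW.
......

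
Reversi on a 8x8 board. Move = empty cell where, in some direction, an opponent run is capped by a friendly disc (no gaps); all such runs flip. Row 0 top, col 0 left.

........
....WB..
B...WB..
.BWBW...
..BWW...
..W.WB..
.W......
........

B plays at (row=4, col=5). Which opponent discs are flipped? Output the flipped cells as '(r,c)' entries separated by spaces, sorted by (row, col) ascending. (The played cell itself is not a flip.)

Dir NW: opp run (3,4), next='.' -> no flip
Dir N: first cell '.' (not opp) -> no flip
Dir NE: first cell '.' (not opp) -> no flip
Dir W: opp run (4,4) (4,3) capped by B -> flip
Dir E: first cell '.' (not opp) -> no flip
Dir SW: opp run (5,4), next='.' -> no flip
Dir S: first cell 'B' (not opp) -> no flip
Dir SE: first cell '.' (not opp) -> no flip

Answer: (4,3) (4,4)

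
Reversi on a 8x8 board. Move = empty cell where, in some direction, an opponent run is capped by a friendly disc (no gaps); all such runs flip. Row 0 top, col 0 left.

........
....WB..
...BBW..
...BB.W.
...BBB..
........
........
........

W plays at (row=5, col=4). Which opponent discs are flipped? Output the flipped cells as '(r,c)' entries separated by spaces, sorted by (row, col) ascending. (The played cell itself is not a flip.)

Answer: (2,4) (3,4) (4,4) (4,5)

Derivation:
Dir NW: opp run (4,3), next='.' -> no flip
Dir N: opp run (4,4) (3,4) (2,4) capped by W -> flip
Dir NE: opp run (4,5) capped by W -> flip
Dir W: first cell '.' (not opp) -> no flip
Dir E: first cell '.' (not opp) -> no flip
Dir SW: first cell '.' (not opp) -> no flip
Dir S: first cell '.' (not opp) -> no flip
Dir SE: first cell '.' (not opp) -> no flip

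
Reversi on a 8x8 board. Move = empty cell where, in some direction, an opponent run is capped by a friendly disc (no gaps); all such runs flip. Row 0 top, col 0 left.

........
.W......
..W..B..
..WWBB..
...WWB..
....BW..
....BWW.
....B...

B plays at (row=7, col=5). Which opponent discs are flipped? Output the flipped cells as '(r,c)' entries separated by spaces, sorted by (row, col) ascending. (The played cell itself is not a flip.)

Answer: (5,5) (6,5)

Derivation:
Dir NW: first cell 'B' (not opp) -> no flip
Dir N: opp run (6,5) (5,5) capped by B -> flip
Dir NE: opp run (6,6), next='.' -> no flip
Dir W: first cell 'B' (not opp) -> no flip
Dir E: first cell '.' (not opp) -> no flip
Dir SW: edge -> no flip
Dir S: edge -> no flip
Dir SE: edge -> no flip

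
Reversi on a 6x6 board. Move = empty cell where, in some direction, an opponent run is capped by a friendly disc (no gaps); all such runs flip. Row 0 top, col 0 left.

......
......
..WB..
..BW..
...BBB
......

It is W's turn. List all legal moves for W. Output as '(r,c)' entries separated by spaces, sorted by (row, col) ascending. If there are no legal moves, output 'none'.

Answer: (1,3) (2,4) (3,1) (4,2) (5,3) (5,5)

Derivation:
(1,2): no bracket -> illegal
(1,3): flips 1 -> legal
(1,4): no bracket -> illegal
(2,1): no bracket -> illegal
(2,4): flips 1 -> legal
(3,1): flips 1 -> legal
(3,4): no bracket -> illegal
(3,5): no bracket -> illegal
(4,1): no bracket -> illegal
(4,2): flips 1 -> legal
(5,2): no bracket -> illegal
(5,3): flips 1 -> legal
(5,4): no bracket -> illegal
(5,5): flips 1 -> legal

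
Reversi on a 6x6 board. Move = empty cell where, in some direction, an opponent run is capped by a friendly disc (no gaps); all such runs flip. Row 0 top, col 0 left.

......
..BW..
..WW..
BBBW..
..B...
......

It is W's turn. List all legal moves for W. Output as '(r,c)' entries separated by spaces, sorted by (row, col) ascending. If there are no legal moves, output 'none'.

(0,1): flips 1 -> legal
(0,2): flips 1 -> legal
(0,3): no bracket -> illegal
(1,1): flips 1 -> legal
(2,0): no bracket -> illegal
(2,1): no bracket -> illegal
(4,0): flips 1 -> legal
(4,1): flips 1 -> legal
(4,3): no bracket -> illegal
(5,1): flips 1 -> legal
(5,2): flips 2 -> legal
(5,3): no bracket -> illegal

Answer: (0,1) (0,2) (1,1) (4,0) (4,1) (5,1) (5,2)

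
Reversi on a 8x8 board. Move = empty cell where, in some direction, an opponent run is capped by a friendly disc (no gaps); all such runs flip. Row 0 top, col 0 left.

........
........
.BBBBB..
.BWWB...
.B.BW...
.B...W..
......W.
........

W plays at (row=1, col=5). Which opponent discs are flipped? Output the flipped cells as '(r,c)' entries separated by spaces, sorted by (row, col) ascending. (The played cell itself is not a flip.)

Dir NW: first cell '.' (not opp) -> no flip
Dir N: first cell '.' (not opp) -> no flip
Dir NE: first cell '.' (not opp) -> no flip
Dir W: first cell '.' (not opp) -> no flip
Dir E: first cell '.' (not opp) -> no flip
Dir SW: opp run (2,4) capped by W -> flip
Dir S: opp run (2,5), next='.' -> no flip
Dir SE: first cell '.' (not opp) -> no flip

Answer: (2,4)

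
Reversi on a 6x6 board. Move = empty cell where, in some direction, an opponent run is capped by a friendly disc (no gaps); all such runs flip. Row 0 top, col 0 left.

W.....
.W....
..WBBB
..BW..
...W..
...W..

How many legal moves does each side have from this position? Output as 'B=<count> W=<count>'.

-- B to move --
(0,1): no bracket -> illegal
(0,2): no bracket -> illegal
(1,0): no bracket -> illegal
(1,2): flips 1 -> legal
(1,3): no bracket -> illegal
(2,0): no bracket -> illegal
(2,1): flips 1 -> legal
(3,1): no bracket -> illegal
(3,4): flips 1 -> legal
(4,2): flips 1 -> legal
(4,4): no bracket -> illegal
(5,2): no bracket -> illegal
(5,4): flips 1 -> legal
B mobility = 5
-- W to move --
(1,2): no bracket -> illegal
(1,3): flips 1 -> legal
(1,4): no bracket -> illegal
(1,5): flips 1 -> legal
(2,1): flips 1 -> legal
(3,1): flips 1 -> legal
(3,4): no bracket -> illegal
(3,5): no bracket -> illegal
(4,1): no bracket -> illegal
(4,2): flips 1 -> legal
W mobility = 5

Answer: B=5 W=5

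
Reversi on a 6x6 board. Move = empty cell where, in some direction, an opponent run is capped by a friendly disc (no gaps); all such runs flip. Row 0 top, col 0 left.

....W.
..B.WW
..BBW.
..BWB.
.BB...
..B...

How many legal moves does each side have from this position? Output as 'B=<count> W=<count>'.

Answer: B=4 W=8

Derivation:
-- B to move --
(0,3): no bracket -> illegal
(0,5): flips 1 -> legal
(1,3): no bracket -> illegal
(2,5): flips 1 -> legal
(3,5): no bracket -> illegal
(4,3): flips 1 -> legal
(4,4): flips 1 -> legal
B mobility = 4
-- W to move --
(0,1): no bracket -> illegal
(0,2): no bracket -> illegal
(0,3): no bracket -> illegal
(1,1): flips 1 -> legal
(1,3): flips 1 -> legal
(2,1): flips 2 -> legal
(2,5): no bracket -> illegal
(3,0): no bracket -> illegal
(3,1): flips 1 -> legal
(3,5): flips 1 -> legal
(4,0): no bracket -> illegal
(4,3): no bracket -> illegal
(4,4): flips 1 -> legal
(4,5): no bracket -> illegal
(5,0): flips 3 -> legal
(5,1): flips 1 -> legal
(5,3): no bracket -> illegal
W mobility = 8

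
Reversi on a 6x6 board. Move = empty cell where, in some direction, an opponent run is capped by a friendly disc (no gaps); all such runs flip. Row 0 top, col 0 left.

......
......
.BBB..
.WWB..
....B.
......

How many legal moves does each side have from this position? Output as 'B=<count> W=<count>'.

Answer: B=5 W=6

Derivation:
-- B to move --
(2,0): no bracket -> illegal
(3,0): flips 2 -> legal
(4,0): flips 1 -> legal
(4,1): flips 2 -> legal
(4,2): flips 1 -> legal
(4,3): flips 1 -> legal
B mobility = 5
-- W to move --
(1,0): flips 1 -> legal
(1,1): flips 1 -> legal
(1,2): flips 1 -> legal
(1,3): flips 1 -> legal
(1,4): flips 1 -> legal
(2,0): no bracket -> illegal
(2,4): no bracket -> illegal
(3,0): no bracket -> illegal
(3,4): flips 1 -> legal
(3,5): no bracket -> illegal
(4,2): no bracket -> illegal
(4,3): no bracket -> illegal
(4,5): no bracket -> illegal
(5,3): no bracket -> illegal
(5,4): no bracket -> illegal
(5,5): no bracket -> illegal
W mobility = 6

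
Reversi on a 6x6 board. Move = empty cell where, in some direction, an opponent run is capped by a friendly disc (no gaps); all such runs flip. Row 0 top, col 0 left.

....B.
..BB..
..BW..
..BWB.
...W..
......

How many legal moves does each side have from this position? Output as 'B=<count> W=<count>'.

Answer: B=6 W=9

Derivation:
-- B to move --
(1,4): flips 1 -> legal
(2,4): flips 1 -> legal
(4,2): no bracket -> illegal
(4,4): flips 1 -> legal
(5,2): flips 1 -> legal
(5,3): flips 3 -> legal
(5,4): flips 1 -> legal
B mobility = 6
-- W to move --
(0,1): flips 1 -> legal
(0,2): no bracket -> illegal
(0,3): flips 1 -> legal
(0,5): no bracket -> illegal
(1,1): flips 1 -> legal
(1,4): no bracket -> illegal
(1,5): no bracket -> illegal
(2,1): flips 2 -> legal
(2,4): no bracket -> illegal
(2,5): flips 1 -> legal
(3,1): flips 1 -> legal
(3,5): flips 1 -> legal
(4,1): flips 1 -> legal
(4,2): no bracket -> illegal
(4,4): no bracket -> illegal
(4,5): flips 1 -> legal
W mobility = 9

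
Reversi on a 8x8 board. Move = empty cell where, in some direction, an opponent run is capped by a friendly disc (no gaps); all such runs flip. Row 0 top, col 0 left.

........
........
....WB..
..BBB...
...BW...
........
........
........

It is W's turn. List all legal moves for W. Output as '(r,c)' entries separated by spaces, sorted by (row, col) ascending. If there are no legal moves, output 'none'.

Answer: (2,2) (2,6) (4,2)

Derivation:
(1,4): no bracket -> illegal
(1,5): no bracket -> illegal
(1,6): no bracket -> illegal
(2,1): no bracket -> illegal
(2,2): flips 1 -> legal
(2,3): no bracket -> illegal
(2,6): flips 1 -> legal
(3,1): no bracket -> illegal
(3,5): no bracket -> illegal
(3,6): no bracket -> illegal
(4,1): no bracket -> illegal
(4,2): flips 2 -> legal
(4,5): no bracket -> illegal
(5,2): no bracket -> illegal
(5,3): no bracket -> illegal
(5,4): no bracket -> illegal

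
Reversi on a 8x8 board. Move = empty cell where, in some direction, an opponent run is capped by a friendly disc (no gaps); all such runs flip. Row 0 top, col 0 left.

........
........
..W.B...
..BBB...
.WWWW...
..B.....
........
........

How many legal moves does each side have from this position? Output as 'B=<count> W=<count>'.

Answer: B=8 W=8

Derivation:
-- B to move --
(1,1): flips 1 -> legal
(1,2): flips 1 -> legal
(1,3): no bracket -> illegal
(2,1): no bracket -> illegal
(2,3): no bracket -> illegal
(3,0): flips 1 -> legal
(3,1): no bracket -> illegal
(3,5): no bracket -> illegal
(4,0): no bracket -> illegal
(4,5): no bracket -> illegal
(5,0): flips 1 -> legal
(5,1): flips 1 -> legal
(5,3): flips 1 -> legal
(5,4): flips 2 -> legal
(5,5): flips 1 -> legal
B mobility = 8
-- W to move --
(1,3): no bracket -> illegal
(1,4): flips 2 -> legal
(1,5): flips 2 -> legal
(2,1): flips 1 -> legal
(2,3): flips 2 -> legal
(2,5): flips 1 -> legal
(3,1): no bracket -> illegal
(3,5): no bracket -> illegal
(4,5): no bracket -> illegal
(5,1): no bracket -> illegal
(5,3): no bracket -> illegal
(6,1): flips 1 -> legal
(6,2): flips 1 -> legal
(6,3): flips 1 -> legal
W mobility = 8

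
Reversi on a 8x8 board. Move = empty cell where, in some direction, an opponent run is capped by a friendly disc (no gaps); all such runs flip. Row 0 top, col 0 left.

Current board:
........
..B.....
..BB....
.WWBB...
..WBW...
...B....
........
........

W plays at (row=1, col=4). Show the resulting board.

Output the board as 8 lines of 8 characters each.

Place W at (1,4); scan 8 dirs for brackets.
Dir NW: first cell '.' (not opp) -> no flip
Dir N: first cell '.' (not opp) -> no flip
Dir NE: first cell '.' (not opp) -> no flip
Dir W: first cell '.' (not opp) -> no flip
Dir E: first cell '.' (not opp) -> no flip
Dir SW: opp run (2,3) capped by W -> flip
Dir S: first cell '.' (not opp) -> no flip
Dir SE: first cell '.' (not opp) -> no flip
All flips: (2,3)

Answer: ........
..B.W...
..BW....
.WWBB...
..WBW...
...B....
........
........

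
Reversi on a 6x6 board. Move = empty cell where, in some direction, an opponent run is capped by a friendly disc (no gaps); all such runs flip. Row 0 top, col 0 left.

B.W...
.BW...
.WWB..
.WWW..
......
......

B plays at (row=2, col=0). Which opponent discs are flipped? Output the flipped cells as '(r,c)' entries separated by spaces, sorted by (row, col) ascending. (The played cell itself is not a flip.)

Dir NW: edge -> no flip
Dir N: first cell '.' (not opp) -> no flip
Dir NE: first cell 'B' (not opp) -> no flip
Dir W: edge -> no flip
Dir E: opp run (2,1) (2,2) capped by B -> flip
Dir SW: edge -> no flip
Dir S: first cell '.' (not opp) -> no flip
Dir SE: opp run (3,1), next='.' -> no flip

Answer: (2,1) (2,2)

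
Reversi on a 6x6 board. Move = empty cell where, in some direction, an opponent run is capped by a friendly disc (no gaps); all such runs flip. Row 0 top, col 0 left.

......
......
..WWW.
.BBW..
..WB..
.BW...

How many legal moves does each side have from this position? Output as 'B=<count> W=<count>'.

Answer: B=7 W=8

Derivation:
-- B to move --
(1,1): no bracket -> illegal
(1,2): flips 1 -> legal
(1,3): flips 3 -> legal
(1,4): flips 1 -> legal
(1,5): flips 3 -> legal
(2,1): no bracket -> illegal
(2,5): no bracket -> illegal
(3,4): flips 1 -> legal
(3,5): no bracket -> illegal
(4,1): flips 1 -> legal
(4,4): no bracket -> illegal
(5,3): flips 2 -> legal
B mobility = 7
-- W to move --
(2,0): flips 1 -> legal
(2,1): no bracket -> illegal
(3,0): flips 2 -> legal
(3,4): flips 1 -> legal
(4,0): flips 1 -> legal
(4,1): flips 1 -> legal
(4,4): flips 1 -> legal
(5,0): flips 1 -> legal
(5,3): flips 1 -> legal
(5,4): no bracket -> illegal
W mobility = 8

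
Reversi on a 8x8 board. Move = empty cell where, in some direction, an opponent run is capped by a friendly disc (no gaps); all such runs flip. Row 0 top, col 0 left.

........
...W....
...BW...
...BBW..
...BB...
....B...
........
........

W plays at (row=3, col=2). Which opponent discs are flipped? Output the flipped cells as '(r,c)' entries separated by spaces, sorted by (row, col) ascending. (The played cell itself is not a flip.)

Answer: (3,3) (3,4)

Derivation:
Dir NW: first cell '.' (not opp) -> no flip
Dir N: first cell '.' (not opp) -> no flip
Dir NE: opp run (2,3), next='.' -> no flip
Dir W: first cell '.' (not opp) -> no flip
Dir E: opp run (3,3) (3,4) capped by W -> flip
Dir SW: first cell '.' (not opp) -> no flip
Dir S: first cell '.' (not opp) -> no flip
Dir SE: opp run (4,3) (5,4), next='.' -> no flip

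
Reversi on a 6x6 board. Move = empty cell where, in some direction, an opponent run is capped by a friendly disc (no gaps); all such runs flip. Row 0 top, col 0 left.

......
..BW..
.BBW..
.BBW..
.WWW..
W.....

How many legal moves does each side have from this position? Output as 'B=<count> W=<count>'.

-- B to move --
(0,2): no bracket -> illegal
(0,3): no bracket -> illegal
(0,4): flips 1 -> legal
(1,4): flips 2 -> legal
(2,4): flips 1 -> legal
(3,0): no bracket -> illegal
(3,4): flips 2 -> legal
(4,0): no bracket -> illegal
(4,4): flips 1 -> legal
(5,1): flips 1 -> legal
(5,2): flips 1 -> legal
(5,3): flips 1 -> legal
(5,4): flips 1 -> legal
B mobility = 9
-- W to move --
(0,1): flips 1 -> legal
(0,2): flips 3 -> legal
(0,3): no bracket -> illegal
(1,0): flips 2 -> legal
(1,1): flips 4 -> legal
(2,0): flips 3 -> legal
(3,0): flips 2 -> legal
(4,0): flips 2 -> legal
W mobility = 7

Answer: B=9 W=7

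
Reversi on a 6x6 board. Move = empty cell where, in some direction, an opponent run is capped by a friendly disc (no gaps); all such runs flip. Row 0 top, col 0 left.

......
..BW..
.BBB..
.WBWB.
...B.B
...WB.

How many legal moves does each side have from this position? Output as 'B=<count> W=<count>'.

Answer: B=8 W=3

Derivation:
-- B to move --
(0,2): no bracket -> illegal
(0,3): flips 1 -> legal
(0,4): flips 1 -> legal
(1,4): flips 1 -> legal
(2,0): no bracket -> illegal
(2,4): no bracket -> illegal
(3,0): flips 1 -> legal
(4,0): flips 1 -> legal
(4,1): flips 1 -> legal
(4,2): no bracket -> illegal
(4,4): flips 1 -> legal
(5,2): flips 1 -> legal
B mobility = 8
-- W to move --
(0,1): no bracket -> illegal
(0,2): no bracket -> illegal
(0,3): no bracket -> illegal
(1,0): no bracket -> illegal
(1,1): flips 3 -> legal
(1,4): no bracket -> illegal
(2,0): no bracket -> illegal
(2,4): no bracket -> illegal
(2,5): no bracket -> illegal
(3,0): no bracket -> illegal
(3,5): flips 1 -> legal
(4,1): no bracket -> illegal
(4,2): no bracket -> illegal
(4,4): no bracket -> illegal
(5,2): no bracket -> illegal
(5,5): flips 1 -> legal
W mobility = 3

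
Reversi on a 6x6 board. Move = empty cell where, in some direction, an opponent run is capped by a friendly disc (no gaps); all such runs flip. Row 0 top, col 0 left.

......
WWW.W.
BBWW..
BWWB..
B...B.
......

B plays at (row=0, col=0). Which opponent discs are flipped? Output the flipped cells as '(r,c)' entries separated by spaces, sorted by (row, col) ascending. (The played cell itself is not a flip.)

Answer: (1,0) (1,1) (2,2)

Derivation:
Dir NW: edge -> no flip
Dir N: edge -> no flip
Dir NE: edge -> no flip
Dir W: edge -> no flip
Dir E: first cell '.' (not opp) -> no flip
Dir SW: edge -> no flip
Dir S: opp run (1,0) capped by B -> flip
Dir SE: opp run (1,1) (2,2) capped by B -> flip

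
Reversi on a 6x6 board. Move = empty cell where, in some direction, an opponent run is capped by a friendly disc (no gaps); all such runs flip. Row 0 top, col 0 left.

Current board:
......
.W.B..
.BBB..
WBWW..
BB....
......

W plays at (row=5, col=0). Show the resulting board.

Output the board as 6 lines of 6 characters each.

Place W at (5,0); scan 8 dirs for brackets.
Dir NW: edge -> no flip
Dir N: opp run (4,0) capped by W -> flip
Dir NE: opp run (4,1) capped by W -> flip
Dir W: edge -> no flip
Dir E: first cell '.' (not opp) -> no flip
Dir SW: edge -> no flip
Dir S: edge -> no flip
Dir SE: edge -> no flip
All flips: (4,0) (4,1)

Answer: ......
.W.B..
.BBB..
WBWW..
WW....
W.....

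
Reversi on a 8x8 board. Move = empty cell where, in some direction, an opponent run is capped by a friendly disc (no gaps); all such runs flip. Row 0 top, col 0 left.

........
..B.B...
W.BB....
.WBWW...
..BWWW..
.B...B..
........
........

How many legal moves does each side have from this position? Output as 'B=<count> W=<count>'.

Answer: B=8 W=9

Derivation:
-- B to move --
(1,0): no bracket -> illegal
(1,1): no bracket -> illegal
(2,1): no bracket -> illegal
(2,4): flips 1 -> legal
(2,5): no bracket -> illegal
(3,0): flips 1 -> legal
(3,5): flips 3 -> legal
(3,6): no bracket -> illegal
(4,0): flips 1 -> legal
(4,1): no bracket -> illegal
(4,6): flips 3 -> legal
(5,2): no bracket -> illegal
(5,3): flips 2 -> legal
(5,4): flips 1 -> legal
(5,6): flips 2 -> legal
B mobility = 8
-- W to move --
(0,1): flips 2 -> legal
(0,2): no bracket -> illegal
(0,3): no bracket -> illegal
(0,4): no bracket -> illegal
(0,5): no bracket -> illegal
(1,1): flips 1 -> legal
(1,3): flips 2 -> legal
(1,5): no bracket -> illegal
(2,1): flips 1 -> legal
(2,4): no bracket -> illegal
(2,5): no bracket -> illegal
(4,0): no bracket -> illegal
(4,1): flips 1 -> legal
(4,6): no bracket -> illegal
(5,0): no bracket -> illegal
(5,2): no bracket -> illegal
(5,3): flips 1 -> legal
(5,4): no bracket -> illegal
(5,6): no bracket -> illegal
(6,0): flips 2 -> legal
(6,1): no bracket -> illegal
(6,2): no bracket -> illegal
(6,4): no bracket -> illegal
(6,5): flips 1 -> legal
(6,6): flips 1 -> legal
W mobility = 9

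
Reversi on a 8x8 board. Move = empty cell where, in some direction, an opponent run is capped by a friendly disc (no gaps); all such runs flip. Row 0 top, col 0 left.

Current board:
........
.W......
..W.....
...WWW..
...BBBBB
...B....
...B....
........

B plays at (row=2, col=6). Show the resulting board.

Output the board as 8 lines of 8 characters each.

Answer: ........
.W......
..W...B.
...WWB..
...BBBBB
...B....
...B....
........

Derivation:
Place B at (2,6); scan 8 dirs for brackets.
Dir NW: first cell '.' (not opp) -> no flip
Dir N: first cell '.' (not opp) -> no flip
Dir NE: first cell '.' (not opp) -> no flip
Dir W: first cell '.' (not opp) -> no flip
Dir E: first cell '.' (not opp) -> no flip
Dir SW: opp run (3,5) capped by B -> flip
Dir S: first cell '.' (not opp) -> no flip
Dir SE: first cell '.' (not opp) -> no flip
All flips: (3,5)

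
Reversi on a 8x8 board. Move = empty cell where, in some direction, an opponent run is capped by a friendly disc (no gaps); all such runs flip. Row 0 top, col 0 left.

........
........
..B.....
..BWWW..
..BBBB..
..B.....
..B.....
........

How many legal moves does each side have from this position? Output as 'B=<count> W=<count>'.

-- B to move --
(2,3): flips 2 -> legal
(2,4): flips 2 -> legal
(2,5): flips 2 -> legal
(2,6): flips 1 -> legal
(3,6): flips 3 -> legal
(4,6): no bracket -> illegal
B mobility = 5
-- W to move --
(1,1): flips 1 -> legal
(1,2): no bracket -> illegal
(1,3): no bracket -> illegal
(2,1): no bracket -> illegal
(2,3): no bracket -> illegal
(3,1): flips 1 -> legal
(3,6): no bracket -> illegal
(4,1): no bracket -> illegal
(4,6): no bracket -> illegal
(5,1): flips 1 -> legal
(5,3): flips 2 -> legal
(5,4): flips 1 -> legal
(5,5): flips 2 -> legal
(5,6): flips 1 -> legal
(6,1): flips 2 -> legal
(6,3): no bracket -> illegal
(7,1): no bracket -> illegal
(7,2): no bracket -> illegal
(7,3): no bracket -> illegal
W mobility = 8

Answer: B=5 W=8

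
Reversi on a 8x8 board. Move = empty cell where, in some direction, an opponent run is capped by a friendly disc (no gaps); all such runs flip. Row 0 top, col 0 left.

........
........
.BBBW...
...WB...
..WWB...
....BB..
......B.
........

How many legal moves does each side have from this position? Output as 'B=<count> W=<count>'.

Answer: B=6 W=9

Derivation:
-- B to move --
(1,3): no bracket -> illegal
(1,4): flips 1 -> legal
(1,5): no bracket -> illegal
(2,5): flips 1 -> legal
(3,1): no bracket -> illegal
(3,2): flips 2 -> legal
(3,5): no bracket -> illegal
(4,1): flips 2 -> legal
(5,1): no bracket -> illegal
(5,2): flips 1 -> legal
(5,3): flips 2 -> legal
B mobility = 6
-- W to move --
(1,0): no bracket -> illegal
(1,1): flips 1 -> legal
(1,2): no bracket -> illegal
(1,3): flips 1 -> legal
(1,4): no bracket -> illegal
(2,0): flips 3 -> legal
(2,5): flips 1 -> legal
(3,0): no bracket -> illegal
(3,1): no bracket -> illegal
(3,2): no bracket -> illegal
(3,5): flips 1 -> legal
(4,5): flips 1 -> legal
(4,6): no bracket -> illegal
(5,3): no bracket -> illegal
(5,6): no bracket -> illegal
(5,7): no bracket -> illegal
(6,3): no bracket -> illegal
(6,4): flips 3 -> legal
(6,5): flips 1 -> legal
(6,7): no bracket -> illegal
(7,5): no bracket -> illegal
(7,6): no bracket -> illegal
(7,7): flips 3 -> legal
W mobility = 9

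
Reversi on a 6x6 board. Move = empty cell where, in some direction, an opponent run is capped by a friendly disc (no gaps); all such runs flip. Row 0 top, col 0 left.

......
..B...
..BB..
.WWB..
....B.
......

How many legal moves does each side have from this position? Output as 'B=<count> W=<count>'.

-- B to move --
(2,0): no bracket -> illegal
(2,1): no bracket -> illegal
(3,0): flips 2 -> legal
(4,0): flips 1 -> legal
(4,1): flips 1 -> legal
(4,2): flips 1 -> legal
(4,3): no bracket -> illegal
B mobility = 4
-- W to move --
(0,1): no bracket -> illegal
(0,2): flips 2 -> legal
(0,3): no bracket -> illegal
(1,1): no bracket -> illegal
(1,3): flips 1 -> legal
(1,4): flips 1 -> legal
(2,1): no bracket -> illegal
(2,4): no bracket -> illegal
(3,4): flips 1 -> legal
(3,5): no bracket -> illegal
(4,2): no bracket -> illegal
(4,3): no bracket -> illegal
(4,5): no bracket -> illegal
(5,3): no bracket -> illegal
(5,4): no bracket -> illegal
(5,5): no bracket -> illegal
W mobility = 4

Answer: B=4 W=4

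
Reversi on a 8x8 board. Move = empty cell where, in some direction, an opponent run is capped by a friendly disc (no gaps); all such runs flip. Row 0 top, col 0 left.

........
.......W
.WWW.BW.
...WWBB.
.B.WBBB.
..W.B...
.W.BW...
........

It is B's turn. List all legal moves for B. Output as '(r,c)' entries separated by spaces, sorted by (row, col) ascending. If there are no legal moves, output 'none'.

(0,6): no bracket -> illegal
(0,7): no bracket -> illegal
(1,0): no bracket -> illegal
(1,1): flips 2 -> legal
(1,2): flips 2 -> legal
(1,3): no bracket -> illegal
(1,4): no bracket -> illegal
(1,5): no bracket -> illegal
(1,6): flips 1 -> legal
(2,0): no bracket -> illegal
(2,4): flips 1 -> legal
(2,7): flips 1 -> legal
(3,0): no bracket -> illegal
(3,1): no bracket -> illegal
(3,2): flips 3 -> legal
(3,7): no bracket -> illegal
(4,2): flips 1 -> legal
(5,0): no bracket -> illegal
(5,1): no bracket -> illegal
(5,3): no bracket -> illegal
(5,5): no bracket -> illegal
(6,0): no bracket -> illegal
(6,2): no bracket -> illegal
(6,5): flips 1 -> legal
(7,0): flips 4 -> legal
(7,1): no bracket -> illegal
(7,2): no bracket -> illegal
(7,3): no bracket -> illegal
(7,4): flips 1 -> legal
(7,5): no bracket -> illegal

Answer: (1,1) (1,2) (1,6) (2,4) (2,7) (3,2) (4,2) (6,5) (7,0) (7,4)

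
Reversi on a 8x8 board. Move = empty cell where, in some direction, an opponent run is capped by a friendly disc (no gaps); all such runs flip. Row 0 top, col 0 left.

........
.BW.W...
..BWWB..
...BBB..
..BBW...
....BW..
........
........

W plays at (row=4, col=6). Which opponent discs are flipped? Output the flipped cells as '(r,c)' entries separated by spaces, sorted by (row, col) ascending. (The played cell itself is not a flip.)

Answer: (3,5)

Derivation:
Dir NW: opp run (3,5) capped by W -> flip
Dir N: first cell '.' (not opp) -> no flip
Dir NE: first cell '.' (not opp) -> no flip
Dir W: first cell '.' (not opp) -> no flip
Dir E: first cell '.' (not opp) -> no flip
Dir SW: first cell 'W' (not opp) -> no flip
Dir S: first cell '.' (not opp) -> no flip
Dir SE: first cell '.' (not opp) -> no flip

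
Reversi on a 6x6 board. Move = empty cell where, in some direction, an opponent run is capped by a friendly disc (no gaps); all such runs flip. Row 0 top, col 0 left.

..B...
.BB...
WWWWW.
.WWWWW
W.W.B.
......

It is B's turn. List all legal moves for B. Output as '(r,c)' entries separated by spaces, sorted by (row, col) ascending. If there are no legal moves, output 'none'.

(1,0): no bracket -> illegal
(1,3): no bracket -> illegal
(1,4): flips 2 -> legal
(1,5): no bracket -> illegal
(2,5): no bracket -> illegal
(3,0): flips 1 -> legal
(4,1): flips 2 -> legal
(4,3): no bracket -> illegal
(4,5): flips 2 -> legal
(5,0): no bracket -> illegal
(5,1): no bracket -> illegal
(5,2): flips 3 -> legal
(5,3): no bracket -> illegal

Answer: (1,4) (3,0) (4,1) (4,5) (5,2)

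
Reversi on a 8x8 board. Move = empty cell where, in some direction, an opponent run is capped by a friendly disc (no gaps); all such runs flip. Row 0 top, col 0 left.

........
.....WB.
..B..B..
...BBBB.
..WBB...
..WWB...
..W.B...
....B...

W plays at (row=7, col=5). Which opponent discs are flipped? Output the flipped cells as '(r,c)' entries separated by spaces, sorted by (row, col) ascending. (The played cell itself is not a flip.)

Answer: (6,4)

Derivation:
Dir NW: opp run (6,4) capped by W -> flip
Dir N: first cell '.' (not opp) -> no flip
Dir NE: first cell '.' (not opp) -> no flip
Dir W: opp run (7,4), next='.' -> no flip
Dir E: first cell '.' (not opp) -> no flip
Dir SW: edge -> no flip
Dir S: edge -> no flip
Dir SE: edge -> no flip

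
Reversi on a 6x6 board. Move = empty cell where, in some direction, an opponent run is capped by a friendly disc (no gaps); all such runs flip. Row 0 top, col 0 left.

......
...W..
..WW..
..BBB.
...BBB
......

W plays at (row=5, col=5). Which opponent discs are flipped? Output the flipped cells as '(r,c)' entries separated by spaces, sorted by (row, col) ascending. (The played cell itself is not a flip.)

Dir NW: opp run (4,4) (3,3) capped by W -> flip
Dir N: opp run (4,5), next='.' -> no flip
Dir NE: edge -> no flip
Dir W: first cell '.' (not opp) -> no flip
Dir E: edge -> no flip
Dir SW: edge -> no flip
Dir S: edge -> no flip
Dir SE: edge -> no flip

Answer: (3,3) (4,4)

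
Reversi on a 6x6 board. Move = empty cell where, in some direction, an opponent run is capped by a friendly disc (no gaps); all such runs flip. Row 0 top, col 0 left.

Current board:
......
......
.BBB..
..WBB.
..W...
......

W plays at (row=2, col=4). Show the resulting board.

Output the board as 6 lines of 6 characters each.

Place W at (2,4); scan 8 dirs for brackets.
Dir NW: first cell '.' (not opp) -> no flip
Dir N: first cell '.' (not opp) -> no flip
Dir NE: first cell '.' (not opp) -> no flip
Dir W: opp run (2,3) (2,2) (2,1), next='.' -> no flip
Dir E: first cell '.' (not opp) -> no flip
Dir SW: opp run (3,3) capped by W -> flip
Dir S: opp run (3,4), next='.' -> no flip
Dir SE: first cell '.' (not opp) -> no flip
All flips: (3,3)

Answer: ......
......
.BBBW.
..WWB.
..W...
......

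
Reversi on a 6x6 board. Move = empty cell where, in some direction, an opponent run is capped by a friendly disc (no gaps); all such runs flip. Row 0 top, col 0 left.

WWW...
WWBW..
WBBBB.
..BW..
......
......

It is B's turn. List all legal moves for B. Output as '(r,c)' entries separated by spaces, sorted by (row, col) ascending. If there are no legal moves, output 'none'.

(0,3): flips 1 -> legal
(0,4): flips 1 -> legal
(1,4): flips 1 -> legal
(3,0): no bracket -> illegal
(3,1): no bracket -> illegal
(3,4): flips 1 -> legal
(4,2): flips 1 -> legal
(4,3): flips 1 -> legal
(4,4): flips 1 -> legal

Answer: (0,3) (0,4) (1,4) (3,4) (4,2) (4,3) (4,4)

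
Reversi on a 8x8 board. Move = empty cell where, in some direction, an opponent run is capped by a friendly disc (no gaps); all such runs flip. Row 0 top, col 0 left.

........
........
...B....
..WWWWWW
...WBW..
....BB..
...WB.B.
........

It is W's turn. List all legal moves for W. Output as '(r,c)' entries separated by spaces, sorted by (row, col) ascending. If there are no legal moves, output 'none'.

Answer: (1,2) (1,3) (1,4) (5,3) (6,5) (7,4) (7,7)

Derivation:
(1,2): flips 1 -> legal
(1,3): flips 1 -> legal
(1,4): flips 1 -> legal
(2,2): no bracket -> illegal
(2,4): no bracket -> illegal
(4,6): no bracket -> illegal
(5,3): flips 1 -> legal
(5,6): no bracket -> illegal
(5,7): no bracket -> illegal
(6,5): flips 3 -> legal
(6,7): no bracket -> illegal
(7,3): no bracket -> illegal
(7,4): flips 3 -> legal
(7,5): no bracket -> illegal
(7,6): no bracket -> illegal
(7,7): flips 3 -> legal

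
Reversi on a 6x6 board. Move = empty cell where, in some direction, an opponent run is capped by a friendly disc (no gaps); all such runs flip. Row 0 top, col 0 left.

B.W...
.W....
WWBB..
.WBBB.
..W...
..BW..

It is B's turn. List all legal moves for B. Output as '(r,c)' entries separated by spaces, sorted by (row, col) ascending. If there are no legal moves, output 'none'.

Answer: (1,0) (3,0) (4,0) (5,1) (5,4)

Derivation:
(0,1): no bracket -> illegal
(0,3): no bracket -> illegal
(1,0): flips 1 -> legal
(1,2): no bracket -> illegal
(1,3): no bracket -> illegal
(3,0): flips 1 -> legal
(4,0): flips 1 -> legal
(4,1): no bracket -> illegal
(4,3): no bracket -> illegal
(4,4): no bracket -> illegal
(5,1): flips 1 -> legal
(5,4): flips 1 -> legal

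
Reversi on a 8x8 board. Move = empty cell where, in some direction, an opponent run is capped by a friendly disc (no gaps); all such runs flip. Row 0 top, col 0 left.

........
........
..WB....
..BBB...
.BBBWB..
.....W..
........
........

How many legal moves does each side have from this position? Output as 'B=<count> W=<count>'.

-- B to move --
(1,1): flips 1 -> legal
(1,2): flips 1 -> legal
(1,3): no bracket -> illegal
(2,1): flips 1 -> legal
(3,1): no bracket -> illegal
(3,5): no bracket -> illegal
(4,6): no bracket -> illegal
(5,3): no bracket -> illegal
(5,4): flips 1 -> legal
(5,6): no bracket -> illegal
(6,4): no bracket -> illegal
(6,5): flips 1 -> legal
(6,6): flips 2 -> legal
B mobility = 6
-- W to move --
(1,2): no bracket -> illegal
(1,3): no bracket -> illegal
(1,4): no bracket -> illegal
(2,1): no bracket -> illegal
(2,4): flips 2 -> legal
(2,5): no bracket -> illegal
(3,0): no bracket -> illegal
(3,1): no bracket -> illegal
(3,5): flips 1 -> legal
(3,6): no bracket -> illegal
(4,0): flips 3 -> legal
(4,6): flips 1 -> legal
(5,0): no bracket -> illegal
(5,1): no bracket -> illegal
(5,2): flips 2 -> legal
(5,3): no bracket -> illegal
(5,4): no bracket -> illegal
(5,6): no bracket -> illegal
W mobility = 5

Answer: B=6 W=5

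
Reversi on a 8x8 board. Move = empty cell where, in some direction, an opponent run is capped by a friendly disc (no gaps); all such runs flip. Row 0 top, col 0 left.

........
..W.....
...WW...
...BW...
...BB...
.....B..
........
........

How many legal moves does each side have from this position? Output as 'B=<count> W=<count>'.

-- B to move --
(0,1): no bracket -> illegal
(0,2): no bracket -> illegal
(0,3): no bracket -> illegal
(1,1): no bracket -> illegal
(1,3): flips 1 -> legal
(1,4): flips 2 -> legal
(1,5): flips 1 -> legal
(2,1): no bracket -> illegal
(2,2): no bracket -> illegal
(2,5): flips 1 -> legal
(3,2): no bracket -> illegal
(3,5): flips 1 -> legal
(4,5): no bracket -> illegal
B mobility = 5
-- W to move --
(2,2): no bracket -> illegal
(3,2): flips 1 -> legal
(3,5): no bracket -> illegal
(4,2): flips 1 -> legal
(4,5): no bracket -> illegal
(4,6): no bracket -> illegal
(5,2): flips 1 -> legal
(5,3): flips 2 -> legal
(5,4): flips 1 -> legal
(5,6): no bracket -> illegal
(6,4): no bracket -> illegal
(6,5): no bracket -> illegal
(6,6): no bracket -> illegal
W mobility = 5

Answer: B=5 W=5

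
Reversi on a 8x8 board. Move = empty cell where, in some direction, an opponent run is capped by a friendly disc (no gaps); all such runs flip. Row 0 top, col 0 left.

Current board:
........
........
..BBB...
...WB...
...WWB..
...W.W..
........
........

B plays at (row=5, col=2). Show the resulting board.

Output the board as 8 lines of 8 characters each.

Answer: ........
........
..BBB...
...WB...
...BWB..
..BW.W..
........
........

Derivation:
Place B at (5,2); scan 8 dirs for brackets.
Dir NW: first cell '.' (not opp) -> no flip
Dir N: first cell '.' (not opp) -> no flip
Dir NE: opp run (4,3) capped by B -> flip
Dir W: first cell '.' (not opp) -> no flip
Dir E: opp run (5,3), next='.' -> no flip
Dir SW: first cell '.' (not opp) -> no flip
Dir S: first cell '.' (not opp) -> no flip
Dir SE: first cell '.' (not opp) -> no flip
All flips: (4,3)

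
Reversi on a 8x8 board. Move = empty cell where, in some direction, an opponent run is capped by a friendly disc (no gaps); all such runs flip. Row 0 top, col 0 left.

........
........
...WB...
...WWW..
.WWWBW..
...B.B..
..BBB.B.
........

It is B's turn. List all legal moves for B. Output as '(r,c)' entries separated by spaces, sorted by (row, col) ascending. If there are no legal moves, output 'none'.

(1,2): no bracket -> illegal
(1,3): flips 3 -> legal
(1,4): no bracket -> illegal
(2,2): flips 2 -> legal
(2,5): flips 2 -> legal
(2,6): flips 1 -> legal
(3,0): no bracket -> illegal
(3,1): flips 1 -> legal
(3,2): no bracket -> illegal
(3,6): no bracket -> illegal
(4,0): flips 3 -> legal
(4,6): flips 2 -> legal
(5,0): no bracket -> illegal
(5,1): flips 2 -> legal
(5,2): no bracket -> illegal
(5,4): no bracket -> illegal
(5,6): no bracket -> illegal

Answer: (1,3) (2,2) (2,5) (2,6) (3,1) (4,0) (4,6) (5,1)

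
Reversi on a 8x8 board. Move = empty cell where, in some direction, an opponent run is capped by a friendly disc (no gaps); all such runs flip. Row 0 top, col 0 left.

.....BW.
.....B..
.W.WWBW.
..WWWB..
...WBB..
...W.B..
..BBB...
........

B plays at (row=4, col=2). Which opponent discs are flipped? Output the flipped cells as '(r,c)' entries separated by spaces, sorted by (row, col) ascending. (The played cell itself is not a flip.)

Dir NW: first cell '.' (not opp) -> no flip
Dir N: opp run (3,2), next='.' -> no flip
Dir NE: opp run (3,3) (2,4) capped by B -> flip
Dir W: first cell '.' (not opp) -> no flip
Dir E: opp run (4,3) capped by B -> flip
Dir SW: first cell '.' (not opp) -> no flip
Dir S: first cell '.' (not opp) -> no flip
Dir SE: opp run (5,3) capped by B -> flip

Answer: (2,4) (3,3) (4,3) (5,3)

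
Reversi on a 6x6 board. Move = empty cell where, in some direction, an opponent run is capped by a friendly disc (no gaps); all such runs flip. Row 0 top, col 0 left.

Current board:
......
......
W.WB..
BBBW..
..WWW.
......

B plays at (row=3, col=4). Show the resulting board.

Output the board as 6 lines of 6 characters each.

Answer: ......
......
W.WB..
BBBBB.
..WWW.
......

Derivation:
Place B at (3,4); scan 8 dirs for brackets.
Dir NW: first cell 'B' (not opp) -> no flip
Dir N: first cell '.' (not opp) -> no flip
Dir NE: first cell '.' (not opp) -> no flip
Dir W: opp run (3,3) capped by B -> flip
Dir E: first cell '.' (not opp) -> no flip
Dir SW: opp run (4,3), next='.' -> no flip
Dir S: opp run (4,4), next='.' -> no flip
Dir SE: first cell '.' (not opp) -> no flip
All flips: (3,3)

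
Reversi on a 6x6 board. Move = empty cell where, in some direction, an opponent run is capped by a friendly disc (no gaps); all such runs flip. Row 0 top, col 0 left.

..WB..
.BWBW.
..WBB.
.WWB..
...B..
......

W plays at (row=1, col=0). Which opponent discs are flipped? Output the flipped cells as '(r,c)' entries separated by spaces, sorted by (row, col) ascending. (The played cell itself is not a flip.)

Dir NW: edge -> no flip
Dir N: first cell '.' (not opp) -> no flip
Dir NE: first cell '.' (not opp) -> no flip
Dir W: edge -> no flip
Dir E: opp run (1,1) capped by W -> flip
Dir SW: edge -> no flip
Dir S: first cell '.' (not opp) -> no flip
Dir SE: first cell '.' (not opp) -> no flip

Answer: (1,1)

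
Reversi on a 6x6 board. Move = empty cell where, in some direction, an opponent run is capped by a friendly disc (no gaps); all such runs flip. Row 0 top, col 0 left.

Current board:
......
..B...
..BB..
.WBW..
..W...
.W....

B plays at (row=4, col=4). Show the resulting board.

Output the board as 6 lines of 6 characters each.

Place B at (4,4); scan 8 dirs for brackets.
Dir NW: opp run (3,3) capped by B -> flip
Dir N: first cell '.' (not opp) -> no flip
Dir NE: first cell '.' (not opp) -> no flip
Dir W: first cell '.' (not opp) -> no flip
Dir E: first cell '.' (not opp) -> no flip
Dir SW: first cell '.' (not opp) -> no flip
Dir S: first cell '.' (not opp) -> no flip
Dir SE: first cell '.' (not opp) -> no flip
All flips: (3,3)

Answer: ......
..B...
..BB..
.WBB..
..W.B.
.W....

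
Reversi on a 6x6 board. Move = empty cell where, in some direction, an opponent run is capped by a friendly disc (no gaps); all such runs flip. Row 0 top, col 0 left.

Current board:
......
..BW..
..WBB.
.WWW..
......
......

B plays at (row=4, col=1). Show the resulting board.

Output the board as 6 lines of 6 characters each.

Answer: ......
..BW..
..WBB.
.WBW..
.B....
......

Derivation:
Place B at (4,1); scan 8 dirs for brackets.
Dir NW: first cell '.' (not opp) -> no flip
Dir N: opp run (3,1), next='.' -> no flip
Dir NE: opp run (3,2) capped by B -> flip
Dir W: first cell '.' (not opp) -> no flip
Dir E: first cell '.' (not opp) -> no flip
Dir SW: first cell '.' (not opp) -> no flip
Dir S: first cell '.' (not opp) -> no flip
Dir SE: first cell '.' (not opp) -> no flip
All flips: (3,2)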